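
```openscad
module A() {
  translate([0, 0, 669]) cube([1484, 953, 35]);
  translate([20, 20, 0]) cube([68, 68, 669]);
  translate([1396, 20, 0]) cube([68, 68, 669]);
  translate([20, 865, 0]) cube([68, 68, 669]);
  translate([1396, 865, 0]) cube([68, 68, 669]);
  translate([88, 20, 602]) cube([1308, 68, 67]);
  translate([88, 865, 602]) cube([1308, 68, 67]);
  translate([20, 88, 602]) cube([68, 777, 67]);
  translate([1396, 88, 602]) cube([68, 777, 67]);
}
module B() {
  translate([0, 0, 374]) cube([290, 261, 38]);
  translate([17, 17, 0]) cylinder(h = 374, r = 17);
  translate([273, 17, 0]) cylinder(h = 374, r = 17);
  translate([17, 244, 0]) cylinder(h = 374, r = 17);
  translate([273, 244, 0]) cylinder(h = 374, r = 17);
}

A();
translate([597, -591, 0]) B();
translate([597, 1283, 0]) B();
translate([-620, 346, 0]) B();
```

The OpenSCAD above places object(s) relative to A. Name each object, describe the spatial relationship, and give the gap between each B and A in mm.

Each stool's nearest face is 330 mm from the table's bounding box.

A is a table. B is a stool. Three stools sit around the table at the −y, +y, −x sides. The gap between each stool and the table is 330 mm.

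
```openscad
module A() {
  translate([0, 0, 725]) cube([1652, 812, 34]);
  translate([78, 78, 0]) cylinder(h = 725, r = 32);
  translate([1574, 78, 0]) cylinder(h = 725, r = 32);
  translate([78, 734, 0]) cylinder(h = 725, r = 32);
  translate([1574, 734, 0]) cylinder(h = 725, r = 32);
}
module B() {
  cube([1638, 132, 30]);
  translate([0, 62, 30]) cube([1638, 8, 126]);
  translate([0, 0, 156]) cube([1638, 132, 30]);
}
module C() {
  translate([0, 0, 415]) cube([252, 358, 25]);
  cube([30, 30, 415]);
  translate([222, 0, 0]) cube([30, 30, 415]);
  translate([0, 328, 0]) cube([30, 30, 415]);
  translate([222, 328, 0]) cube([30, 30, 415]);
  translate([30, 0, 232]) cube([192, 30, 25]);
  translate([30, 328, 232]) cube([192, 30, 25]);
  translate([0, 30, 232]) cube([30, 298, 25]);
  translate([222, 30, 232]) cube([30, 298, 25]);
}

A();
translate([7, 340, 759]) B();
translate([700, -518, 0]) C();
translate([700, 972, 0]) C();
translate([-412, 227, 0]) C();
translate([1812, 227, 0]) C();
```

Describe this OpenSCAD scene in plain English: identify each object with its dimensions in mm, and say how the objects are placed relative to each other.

A is a rectangular dining table. The top is 1652×812×34 mm with its upper surface at z = 759 mm. It stands on four round legs of 64 mm diameter, each leg's bounding box inset 46 mm from the nearest pair of top edges, running from the floor to the underside of the top.

B is an I-beam lying along x, 1638 mm long. Overall section height 186 mm. Two flanges 132 mm wide (y) and 30 mm thick, one on the floor and one at the top; a web 8 mm thick runs between them, centred on the flange width.

C is a four-legged stool. The seat is 252×358 mm, 25 mm thick, top at z = 440 mm. It stands on four square legs, each 30×30 mm in cross-section, from z = 0 to the seat underside, each flush with a corner of the seat. Four stretchers, 30 mm wide and 25 mm tall, connect adjacent legs with their undersides at z = 232 mm, each running between the inner faces of the legs it joins and aligned with the legs' outer faces on the other axis.

The I-beam is on top of the table, centred. Four stools sit around the table at the −y, +y, −x, +x sides.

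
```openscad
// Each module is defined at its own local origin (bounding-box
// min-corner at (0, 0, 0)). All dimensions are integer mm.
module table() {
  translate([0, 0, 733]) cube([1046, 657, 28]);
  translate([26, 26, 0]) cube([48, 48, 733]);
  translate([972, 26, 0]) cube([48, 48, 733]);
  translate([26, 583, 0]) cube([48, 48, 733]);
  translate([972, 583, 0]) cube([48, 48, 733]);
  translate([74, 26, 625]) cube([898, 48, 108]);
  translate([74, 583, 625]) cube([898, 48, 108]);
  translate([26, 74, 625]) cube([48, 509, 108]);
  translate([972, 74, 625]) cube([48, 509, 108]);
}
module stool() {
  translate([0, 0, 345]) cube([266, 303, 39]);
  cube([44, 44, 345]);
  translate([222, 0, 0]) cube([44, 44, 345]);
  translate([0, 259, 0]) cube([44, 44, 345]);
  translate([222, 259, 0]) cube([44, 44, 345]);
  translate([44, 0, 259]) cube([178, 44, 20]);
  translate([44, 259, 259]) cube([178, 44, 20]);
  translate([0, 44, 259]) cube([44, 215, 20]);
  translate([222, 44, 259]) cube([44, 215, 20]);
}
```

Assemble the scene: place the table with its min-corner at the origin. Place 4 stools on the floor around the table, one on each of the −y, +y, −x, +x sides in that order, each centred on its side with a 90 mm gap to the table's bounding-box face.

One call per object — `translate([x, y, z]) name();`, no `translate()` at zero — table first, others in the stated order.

table();
translate([390, -393, 0]) stool();
translate([390, 747, 0]) stool();
translate([-356, 177, 0]) stool();
translate([1136, 177, 0]) stool();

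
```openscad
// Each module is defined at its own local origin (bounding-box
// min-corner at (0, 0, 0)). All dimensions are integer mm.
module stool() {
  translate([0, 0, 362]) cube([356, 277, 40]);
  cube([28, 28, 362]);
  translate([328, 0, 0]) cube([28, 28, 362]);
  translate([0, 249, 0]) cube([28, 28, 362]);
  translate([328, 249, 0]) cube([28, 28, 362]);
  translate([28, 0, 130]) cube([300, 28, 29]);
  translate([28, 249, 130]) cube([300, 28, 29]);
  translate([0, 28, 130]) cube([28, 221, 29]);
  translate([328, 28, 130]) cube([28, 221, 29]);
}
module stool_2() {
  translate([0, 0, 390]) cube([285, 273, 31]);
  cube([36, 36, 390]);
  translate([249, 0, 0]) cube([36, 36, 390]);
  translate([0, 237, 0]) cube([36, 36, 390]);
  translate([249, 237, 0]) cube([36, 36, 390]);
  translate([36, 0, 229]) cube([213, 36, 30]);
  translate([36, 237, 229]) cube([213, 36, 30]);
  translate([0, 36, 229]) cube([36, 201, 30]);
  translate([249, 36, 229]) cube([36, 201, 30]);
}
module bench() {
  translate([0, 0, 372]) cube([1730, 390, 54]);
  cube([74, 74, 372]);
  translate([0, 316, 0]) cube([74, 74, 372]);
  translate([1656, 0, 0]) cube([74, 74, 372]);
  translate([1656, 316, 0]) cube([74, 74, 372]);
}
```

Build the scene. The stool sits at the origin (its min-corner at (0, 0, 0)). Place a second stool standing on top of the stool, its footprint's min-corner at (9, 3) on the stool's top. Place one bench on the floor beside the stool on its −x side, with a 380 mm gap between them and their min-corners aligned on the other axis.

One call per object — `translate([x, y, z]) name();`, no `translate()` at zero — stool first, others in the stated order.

stool();
translate([9, 3, 402]) stool_2();
translate([-2110, 0, 0]) bench();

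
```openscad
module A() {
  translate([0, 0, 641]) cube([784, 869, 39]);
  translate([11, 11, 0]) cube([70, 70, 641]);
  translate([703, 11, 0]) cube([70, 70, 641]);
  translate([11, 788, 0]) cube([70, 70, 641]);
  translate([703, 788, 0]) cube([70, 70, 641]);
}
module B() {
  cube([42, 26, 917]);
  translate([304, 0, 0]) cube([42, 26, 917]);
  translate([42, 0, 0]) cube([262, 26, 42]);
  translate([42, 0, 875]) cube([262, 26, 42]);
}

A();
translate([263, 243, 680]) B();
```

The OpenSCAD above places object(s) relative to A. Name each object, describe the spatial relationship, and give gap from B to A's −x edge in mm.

The picture frame's min-x is at 263; the table's min-x is 0; gap = 263 mm.

A is a table. B is a picture frame. The picture frame is on top of the table. The gap from the picture frame to the table's −x edge is 263 mm.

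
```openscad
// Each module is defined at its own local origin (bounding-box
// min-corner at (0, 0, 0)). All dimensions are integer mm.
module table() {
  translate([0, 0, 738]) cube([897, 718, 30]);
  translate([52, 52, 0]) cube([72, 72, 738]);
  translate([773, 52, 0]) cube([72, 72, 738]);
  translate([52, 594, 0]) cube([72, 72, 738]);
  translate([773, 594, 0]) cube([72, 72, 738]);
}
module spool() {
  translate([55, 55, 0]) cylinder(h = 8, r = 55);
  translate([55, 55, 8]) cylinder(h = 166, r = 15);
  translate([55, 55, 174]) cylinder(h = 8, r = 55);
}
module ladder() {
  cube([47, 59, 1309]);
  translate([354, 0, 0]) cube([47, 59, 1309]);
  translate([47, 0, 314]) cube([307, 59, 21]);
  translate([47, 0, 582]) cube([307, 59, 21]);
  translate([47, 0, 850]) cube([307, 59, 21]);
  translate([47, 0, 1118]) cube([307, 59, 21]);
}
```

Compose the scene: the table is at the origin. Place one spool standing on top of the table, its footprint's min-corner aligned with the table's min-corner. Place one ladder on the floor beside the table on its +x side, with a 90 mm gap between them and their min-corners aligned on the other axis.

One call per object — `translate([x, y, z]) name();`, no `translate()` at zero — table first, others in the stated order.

table();
translate([0, 0, 768]) spool();
translate([987, 0, 0]) ladder();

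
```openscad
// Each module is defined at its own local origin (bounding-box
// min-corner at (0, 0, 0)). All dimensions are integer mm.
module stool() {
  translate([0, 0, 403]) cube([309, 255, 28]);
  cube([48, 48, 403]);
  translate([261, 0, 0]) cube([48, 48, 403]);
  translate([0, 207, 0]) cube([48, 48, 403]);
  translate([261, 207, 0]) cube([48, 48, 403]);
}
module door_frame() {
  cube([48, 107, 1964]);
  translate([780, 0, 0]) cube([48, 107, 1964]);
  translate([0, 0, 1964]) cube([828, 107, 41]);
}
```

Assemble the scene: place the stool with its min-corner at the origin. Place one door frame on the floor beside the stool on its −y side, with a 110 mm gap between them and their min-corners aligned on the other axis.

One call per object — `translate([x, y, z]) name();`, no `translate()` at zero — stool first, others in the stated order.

stool();
translate([0, -217, 0]) door_frame();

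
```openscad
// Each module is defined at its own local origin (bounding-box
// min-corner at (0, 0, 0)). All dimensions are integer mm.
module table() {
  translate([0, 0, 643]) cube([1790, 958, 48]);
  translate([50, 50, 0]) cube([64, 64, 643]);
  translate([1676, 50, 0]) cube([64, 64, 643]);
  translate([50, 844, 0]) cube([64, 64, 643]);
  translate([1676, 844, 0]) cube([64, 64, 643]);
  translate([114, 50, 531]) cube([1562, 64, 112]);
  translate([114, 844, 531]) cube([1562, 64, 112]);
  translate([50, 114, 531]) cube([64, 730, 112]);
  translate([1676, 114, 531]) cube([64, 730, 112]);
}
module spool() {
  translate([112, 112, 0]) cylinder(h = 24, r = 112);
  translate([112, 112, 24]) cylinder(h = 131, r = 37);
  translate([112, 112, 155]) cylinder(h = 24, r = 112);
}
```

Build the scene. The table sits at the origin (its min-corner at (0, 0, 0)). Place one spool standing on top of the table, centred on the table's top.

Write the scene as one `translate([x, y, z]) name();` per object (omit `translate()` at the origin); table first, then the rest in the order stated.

table();
translate([783, 367, 691]) spool();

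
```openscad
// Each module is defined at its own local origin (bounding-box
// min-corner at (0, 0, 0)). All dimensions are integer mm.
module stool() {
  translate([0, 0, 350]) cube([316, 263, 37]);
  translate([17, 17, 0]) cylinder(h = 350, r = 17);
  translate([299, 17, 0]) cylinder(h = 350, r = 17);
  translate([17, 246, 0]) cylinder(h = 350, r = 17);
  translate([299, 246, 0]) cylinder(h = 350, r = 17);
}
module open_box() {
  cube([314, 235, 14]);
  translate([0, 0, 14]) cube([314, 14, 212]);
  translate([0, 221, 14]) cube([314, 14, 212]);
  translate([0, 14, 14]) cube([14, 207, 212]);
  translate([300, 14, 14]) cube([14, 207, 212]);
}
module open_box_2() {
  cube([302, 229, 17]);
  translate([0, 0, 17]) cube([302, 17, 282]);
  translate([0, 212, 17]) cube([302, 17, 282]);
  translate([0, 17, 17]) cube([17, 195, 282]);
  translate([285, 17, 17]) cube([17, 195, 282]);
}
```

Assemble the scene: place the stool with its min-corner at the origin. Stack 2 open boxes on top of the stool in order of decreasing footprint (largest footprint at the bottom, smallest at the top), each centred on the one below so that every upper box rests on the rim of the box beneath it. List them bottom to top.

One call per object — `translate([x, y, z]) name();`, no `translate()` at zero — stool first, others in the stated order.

stool();
translate([1, 14, 387]) open_box();
translate([7, 17, 613]) open_box_2();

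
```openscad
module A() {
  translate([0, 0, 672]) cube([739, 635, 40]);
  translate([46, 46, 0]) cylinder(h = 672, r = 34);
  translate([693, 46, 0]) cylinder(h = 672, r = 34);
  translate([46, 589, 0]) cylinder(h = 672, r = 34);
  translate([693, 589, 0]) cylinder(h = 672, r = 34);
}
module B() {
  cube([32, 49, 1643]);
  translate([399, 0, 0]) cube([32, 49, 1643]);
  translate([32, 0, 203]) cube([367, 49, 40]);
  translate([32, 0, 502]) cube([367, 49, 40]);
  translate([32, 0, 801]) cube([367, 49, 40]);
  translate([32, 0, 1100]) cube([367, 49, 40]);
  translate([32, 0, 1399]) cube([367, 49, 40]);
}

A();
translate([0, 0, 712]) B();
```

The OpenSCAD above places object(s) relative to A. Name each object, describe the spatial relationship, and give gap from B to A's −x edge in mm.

The ladder's min-x is at 0; the table's min-x is 0; gap = 0 mm.

A is a table. B is a ladder. The ladder is on top of the table. The gap from the ladder to the table's −x edge is 0 mm.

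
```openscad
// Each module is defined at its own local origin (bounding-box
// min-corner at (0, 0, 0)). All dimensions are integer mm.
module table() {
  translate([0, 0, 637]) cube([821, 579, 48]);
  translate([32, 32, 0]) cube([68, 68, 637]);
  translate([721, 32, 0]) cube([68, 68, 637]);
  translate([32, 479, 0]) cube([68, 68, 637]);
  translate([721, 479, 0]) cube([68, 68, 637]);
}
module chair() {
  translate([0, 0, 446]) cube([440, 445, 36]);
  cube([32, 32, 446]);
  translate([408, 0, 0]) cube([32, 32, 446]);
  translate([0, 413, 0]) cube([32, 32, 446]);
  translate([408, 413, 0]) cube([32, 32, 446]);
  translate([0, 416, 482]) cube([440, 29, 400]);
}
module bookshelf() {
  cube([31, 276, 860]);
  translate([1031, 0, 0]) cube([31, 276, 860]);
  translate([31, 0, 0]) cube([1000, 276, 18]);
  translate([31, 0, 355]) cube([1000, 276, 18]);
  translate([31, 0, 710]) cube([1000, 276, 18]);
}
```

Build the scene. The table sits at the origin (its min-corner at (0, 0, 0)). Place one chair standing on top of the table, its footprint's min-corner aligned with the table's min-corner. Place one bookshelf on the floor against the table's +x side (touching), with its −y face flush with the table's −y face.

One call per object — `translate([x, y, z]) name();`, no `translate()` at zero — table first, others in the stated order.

table();
translate([0, 0, 685]) chair();
translate([821, 0, 0]) bookshelf();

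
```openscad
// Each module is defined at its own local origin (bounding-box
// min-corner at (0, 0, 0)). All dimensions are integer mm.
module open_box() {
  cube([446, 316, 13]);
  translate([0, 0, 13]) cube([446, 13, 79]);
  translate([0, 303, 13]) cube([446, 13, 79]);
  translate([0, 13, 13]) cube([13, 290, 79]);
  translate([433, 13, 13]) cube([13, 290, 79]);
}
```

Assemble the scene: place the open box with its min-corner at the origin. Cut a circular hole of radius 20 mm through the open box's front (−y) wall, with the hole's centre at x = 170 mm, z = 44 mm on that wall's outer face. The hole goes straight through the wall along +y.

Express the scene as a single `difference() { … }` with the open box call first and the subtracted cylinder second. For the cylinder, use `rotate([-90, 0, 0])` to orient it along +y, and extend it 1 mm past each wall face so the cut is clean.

difference() {
  open_box();
  translate([170, -1, 44]) rotate([-90, 0, 0]) cylinder(h = 15, r = 20);
}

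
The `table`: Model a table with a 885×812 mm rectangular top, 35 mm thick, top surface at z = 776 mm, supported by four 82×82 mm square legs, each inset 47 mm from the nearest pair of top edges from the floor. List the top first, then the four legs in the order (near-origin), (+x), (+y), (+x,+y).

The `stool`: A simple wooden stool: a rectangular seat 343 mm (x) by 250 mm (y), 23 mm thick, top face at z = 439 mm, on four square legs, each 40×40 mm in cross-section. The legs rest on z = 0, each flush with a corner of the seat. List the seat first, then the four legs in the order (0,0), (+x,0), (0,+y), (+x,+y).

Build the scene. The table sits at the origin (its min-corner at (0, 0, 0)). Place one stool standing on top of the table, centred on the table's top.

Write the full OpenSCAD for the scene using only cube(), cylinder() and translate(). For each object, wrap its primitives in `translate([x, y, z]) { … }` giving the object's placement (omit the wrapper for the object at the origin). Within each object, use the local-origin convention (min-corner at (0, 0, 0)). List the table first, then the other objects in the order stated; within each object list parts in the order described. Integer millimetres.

translate([0, 0, 741]) cube([885, 812, 35]);
translate([47, 47, 0]) cube([82, 82, 741]);
translate([756, 47, 0]) cube([82, 82, 741]);
translate([47, 683, 0]) cube([82, 82, 741]);
translate([756, 683, 0]) cube([82, 82, 741]);
translate([271, 281, 776]) {
  translate([0, 0, 416]) cube([343, 250, 23]);
  cube([40, 40, 416]);
  translate([303, 0, 0]) cube([40, 40, 416]);
  translate([0, 210, 0]) cube([40, 40, 416]);
  translate([303, 210, 0]) cube([40, 40, 416]);
}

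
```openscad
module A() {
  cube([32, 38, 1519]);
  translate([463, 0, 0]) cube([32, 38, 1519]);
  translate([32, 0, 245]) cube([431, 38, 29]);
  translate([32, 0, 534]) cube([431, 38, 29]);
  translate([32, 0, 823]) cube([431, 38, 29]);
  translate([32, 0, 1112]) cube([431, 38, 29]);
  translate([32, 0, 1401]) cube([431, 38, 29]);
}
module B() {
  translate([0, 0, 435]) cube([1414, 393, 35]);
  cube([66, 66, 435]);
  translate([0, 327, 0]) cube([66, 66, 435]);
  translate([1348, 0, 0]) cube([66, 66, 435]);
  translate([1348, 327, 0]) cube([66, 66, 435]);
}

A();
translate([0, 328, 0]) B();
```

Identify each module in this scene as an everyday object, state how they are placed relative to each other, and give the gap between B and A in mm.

A is a ladder. B is a bench. The bench is on the floor beside the ladder on its +y side. The gap between the bench and the ladder is 290 mm.

The bench's nearest face is 290 mm from the ladder's +y face.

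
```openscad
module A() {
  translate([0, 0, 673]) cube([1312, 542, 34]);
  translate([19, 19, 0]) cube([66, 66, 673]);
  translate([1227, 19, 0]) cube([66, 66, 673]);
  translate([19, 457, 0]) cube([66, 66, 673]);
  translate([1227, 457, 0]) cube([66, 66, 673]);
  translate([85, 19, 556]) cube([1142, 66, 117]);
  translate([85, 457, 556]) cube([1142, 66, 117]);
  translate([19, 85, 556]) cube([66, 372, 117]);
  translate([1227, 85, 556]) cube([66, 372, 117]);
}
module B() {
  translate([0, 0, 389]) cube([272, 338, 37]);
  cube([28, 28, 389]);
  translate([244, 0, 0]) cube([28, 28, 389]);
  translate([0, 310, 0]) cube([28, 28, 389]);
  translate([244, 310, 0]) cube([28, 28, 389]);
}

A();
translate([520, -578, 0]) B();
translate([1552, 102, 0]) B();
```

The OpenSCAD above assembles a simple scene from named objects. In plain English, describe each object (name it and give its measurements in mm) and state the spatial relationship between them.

A is a table with a 1312×542 mm rectangular top, 34 mm thick, top surface at z = 707 mm, supported by four 66×66 mm square legs, each inset 19 mm from the nearest pair of top edges, running from the floor. Four apron rails, 66 mm thick and 117 mm tall, run between adjacent legs with their top edges flush with the underside of the top and their outer faces flush with the legs' outer faces.

B is a four-legged stool. The seat is 272×338 mm, 37 mm thick, top at z = 426 mm. It stands on four square legs, each 28×28 mm in cross-section, from z = 0 to the seat underside, each flush with a corner of the seat.

Two stools sit around the table at the −y, +x sides.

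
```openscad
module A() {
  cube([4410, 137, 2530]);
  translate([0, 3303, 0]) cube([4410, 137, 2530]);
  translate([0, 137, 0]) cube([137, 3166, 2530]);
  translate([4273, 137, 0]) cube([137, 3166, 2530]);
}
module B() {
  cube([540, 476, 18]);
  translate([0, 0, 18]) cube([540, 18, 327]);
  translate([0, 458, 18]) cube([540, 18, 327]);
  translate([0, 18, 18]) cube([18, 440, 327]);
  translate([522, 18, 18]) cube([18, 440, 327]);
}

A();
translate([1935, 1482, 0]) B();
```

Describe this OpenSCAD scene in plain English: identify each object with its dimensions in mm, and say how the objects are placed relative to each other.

A is a box-shaped house frame (walls only): outside footprint 4410×3440 mm, wall height 2530 mm, wall thickness 137 mm. The two y-facing walls run the full x-width; the two x-facing walls fit between the inner faces of the y-facing walls.

B is an open-topped rectangular box: outside dimensions 540×476×345 mm, with a uniform wall and base thickness of 18 mm. The base is a full 540×476 slab on the floor; four walls sit on top of the base. The front and back walls (the −y and +y sides) span the full width; the two side walls fit between them.

The open box sits inside the house frame, centred.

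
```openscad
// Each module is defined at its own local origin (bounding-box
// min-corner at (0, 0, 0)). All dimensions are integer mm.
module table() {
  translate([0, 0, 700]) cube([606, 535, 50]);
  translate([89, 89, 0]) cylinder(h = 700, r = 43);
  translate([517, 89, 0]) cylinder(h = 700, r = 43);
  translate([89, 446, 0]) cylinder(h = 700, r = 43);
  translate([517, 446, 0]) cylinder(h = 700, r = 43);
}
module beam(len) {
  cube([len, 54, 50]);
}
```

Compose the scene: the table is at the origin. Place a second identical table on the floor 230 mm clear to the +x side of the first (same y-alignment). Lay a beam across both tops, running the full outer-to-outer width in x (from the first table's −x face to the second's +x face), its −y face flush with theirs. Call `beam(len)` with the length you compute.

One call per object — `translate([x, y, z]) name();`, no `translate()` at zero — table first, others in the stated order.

table();
translate([836, 0, 0]) table();
translate([0, 0, 750]) beam(1442);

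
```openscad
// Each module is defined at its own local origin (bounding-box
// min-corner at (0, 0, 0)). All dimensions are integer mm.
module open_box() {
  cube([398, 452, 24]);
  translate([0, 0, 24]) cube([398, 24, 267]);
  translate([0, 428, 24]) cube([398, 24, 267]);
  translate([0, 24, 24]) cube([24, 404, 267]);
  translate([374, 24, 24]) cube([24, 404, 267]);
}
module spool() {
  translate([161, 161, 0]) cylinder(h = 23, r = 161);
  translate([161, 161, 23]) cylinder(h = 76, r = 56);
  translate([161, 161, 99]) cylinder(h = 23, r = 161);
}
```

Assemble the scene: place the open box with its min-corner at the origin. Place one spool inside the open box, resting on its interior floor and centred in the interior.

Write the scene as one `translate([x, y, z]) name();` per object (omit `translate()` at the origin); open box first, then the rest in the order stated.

open_box();
translate([38, 65, 24]) spool();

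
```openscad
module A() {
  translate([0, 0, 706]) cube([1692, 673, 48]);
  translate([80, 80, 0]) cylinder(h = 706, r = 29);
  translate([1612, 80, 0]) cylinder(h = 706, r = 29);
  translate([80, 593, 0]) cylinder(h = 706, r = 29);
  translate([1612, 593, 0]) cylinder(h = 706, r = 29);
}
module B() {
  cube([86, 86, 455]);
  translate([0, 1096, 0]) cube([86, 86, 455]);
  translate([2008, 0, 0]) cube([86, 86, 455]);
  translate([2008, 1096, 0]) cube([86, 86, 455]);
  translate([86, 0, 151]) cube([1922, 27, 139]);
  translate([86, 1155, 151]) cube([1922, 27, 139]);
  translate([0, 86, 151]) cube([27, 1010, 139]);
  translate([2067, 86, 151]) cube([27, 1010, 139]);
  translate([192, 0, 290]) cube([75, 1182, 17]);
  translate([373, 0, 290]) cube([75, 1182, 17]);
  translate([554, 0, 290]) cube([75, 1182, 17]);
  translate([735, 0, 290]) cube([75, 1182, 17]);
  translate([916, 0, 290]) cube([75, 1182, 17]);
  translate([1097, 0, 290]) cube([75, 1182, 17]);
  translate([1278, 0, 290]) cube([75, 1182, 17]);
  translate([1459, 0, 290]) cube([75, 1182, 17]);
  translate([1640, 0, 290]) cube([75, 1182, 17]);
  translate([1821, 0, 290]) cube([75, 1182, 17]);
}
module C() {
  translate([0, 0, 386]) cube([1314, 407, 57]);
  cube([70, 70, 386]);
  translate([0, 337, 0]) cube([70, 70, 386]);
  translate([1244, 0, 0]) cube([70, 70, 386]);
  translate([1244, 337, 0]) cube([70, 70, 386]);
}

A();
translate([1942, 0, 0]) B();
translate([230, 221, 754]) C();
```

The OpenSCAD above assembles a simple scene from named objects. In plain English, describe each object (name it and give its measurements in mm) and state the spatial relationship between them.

A is a rectangular dining table. The top is 1692×673×48 mm with its upper surface at z = 754 mm. It stands on four round legs of 58 mm diameter, each leg's bounding box inset 51 mm from the nearest pair of top edges, running from the floor to the underside of the top.

B is a bed frame 2094 mm long (x) by 1182 mm wide (y). Four 86×86 mm corner posts, 455 mm tall, at the corners of the footprint. Four rails of 27 mm thickness and 139 mm height run between adjacent posts with their undersides at z = 151 mm, their outer faces flush with the outside of the frame (the two x-running rails run between the posts' inner faces; the two y-running rails run between the posts' inner faces). 10 slats, each 75 mm wide (x) and 17 mm thick, lie across the top of the two x-running rails, running the full 1182 mm width of the frame in y; the slats are evenly spaced along x between the inner faces of the end posts with equal gaps (rounded down to the nearest mm) at the −x end and between each pair — any rounding remainder accumulates at the +x end.

C is a long wooden bench with a 1314 mm (x) × 407 mm (y) seat, 57 mm thick, its top surface 443 mm above the floor. Four 70 mm square legs at the seat corners, flush with the edges, run from z = 0 to the seat underside.

The bed frame is on the floor beside the table on its +x side. The bench is on top of the table.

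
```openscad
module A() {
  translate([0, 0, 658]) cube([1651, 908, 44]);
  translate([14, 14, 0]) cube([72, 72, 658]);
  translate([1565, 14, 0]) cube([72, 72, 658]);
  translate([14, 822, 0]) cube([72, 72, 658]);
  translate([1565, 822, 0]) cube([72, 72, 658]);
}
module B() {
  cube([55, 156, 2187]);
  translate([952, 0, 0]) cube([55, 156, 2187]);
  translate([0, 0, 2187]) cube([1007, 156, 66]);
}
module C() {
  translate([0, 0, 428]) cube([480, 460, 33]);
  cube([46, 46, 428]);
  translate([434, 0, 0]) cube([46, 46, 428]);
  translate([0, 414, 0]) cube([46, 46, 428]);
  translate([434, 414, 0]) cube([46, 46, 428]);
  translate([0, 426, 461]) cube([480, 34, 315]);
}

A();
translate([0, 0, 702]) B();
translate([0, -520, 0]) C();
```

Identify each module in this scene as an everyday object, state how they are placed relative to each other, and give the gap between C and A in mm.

The chair's nearest face is 60 mm from the table's −y face.

A is a table. B is a door frame. C is a chair. The door frame is on top of the table. The chair is on the floor beside the table on its −y side. The gap between the chair and the table is 60 mm.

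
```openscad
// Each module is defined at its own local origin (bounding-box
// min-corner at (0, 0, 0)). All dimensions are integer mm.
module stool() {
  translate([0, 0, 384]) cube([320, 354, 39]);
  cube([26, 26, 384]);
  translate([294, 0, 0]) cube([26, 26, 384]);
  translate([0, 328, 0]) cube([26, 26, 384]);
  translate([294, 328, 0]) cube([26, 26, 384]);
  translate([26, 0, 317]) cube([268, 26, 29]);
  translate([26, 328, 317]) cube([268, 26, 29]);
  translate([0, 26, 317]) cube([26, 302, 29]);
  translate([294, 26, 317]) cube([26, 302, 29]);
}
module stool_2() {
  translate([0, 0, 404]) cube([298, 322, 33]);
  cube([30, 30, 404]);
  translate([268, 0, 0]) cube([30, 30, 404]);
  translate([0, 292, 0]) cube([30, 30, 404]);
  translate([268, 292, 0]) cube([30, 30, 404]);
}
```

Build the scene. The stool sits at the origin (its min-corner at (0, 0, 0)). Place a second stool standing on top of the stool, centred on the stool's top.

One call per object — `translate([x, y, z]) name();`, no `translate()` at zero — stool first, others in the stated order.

stool();
translate([11, 16, 423]) stool_2();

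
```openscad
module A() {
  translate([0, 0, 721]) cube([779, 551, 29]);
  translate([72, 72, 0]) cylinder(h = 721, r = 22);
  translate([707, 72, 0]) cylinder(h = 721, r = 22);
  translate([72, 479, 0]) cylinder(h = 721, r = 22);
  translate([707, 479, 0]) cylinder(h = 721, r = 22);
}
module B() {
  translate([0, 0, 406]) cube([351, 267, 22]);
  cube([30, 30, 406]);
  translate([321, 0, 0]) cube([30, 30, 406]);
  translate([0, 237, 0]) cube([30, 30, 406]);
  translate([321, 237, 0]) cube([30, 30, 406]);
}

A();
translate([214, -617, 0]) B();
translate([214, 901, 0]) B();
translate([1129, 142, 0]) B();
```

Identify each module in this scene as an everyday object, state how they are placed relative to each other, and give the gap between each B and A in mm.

A is a table. B is a stool. Three stools sit around the table at the −y, +y, +x sides. The gap between each stool and the table is 350 mm.

Each stool's nearest face is 350 mm from the table's bounding box.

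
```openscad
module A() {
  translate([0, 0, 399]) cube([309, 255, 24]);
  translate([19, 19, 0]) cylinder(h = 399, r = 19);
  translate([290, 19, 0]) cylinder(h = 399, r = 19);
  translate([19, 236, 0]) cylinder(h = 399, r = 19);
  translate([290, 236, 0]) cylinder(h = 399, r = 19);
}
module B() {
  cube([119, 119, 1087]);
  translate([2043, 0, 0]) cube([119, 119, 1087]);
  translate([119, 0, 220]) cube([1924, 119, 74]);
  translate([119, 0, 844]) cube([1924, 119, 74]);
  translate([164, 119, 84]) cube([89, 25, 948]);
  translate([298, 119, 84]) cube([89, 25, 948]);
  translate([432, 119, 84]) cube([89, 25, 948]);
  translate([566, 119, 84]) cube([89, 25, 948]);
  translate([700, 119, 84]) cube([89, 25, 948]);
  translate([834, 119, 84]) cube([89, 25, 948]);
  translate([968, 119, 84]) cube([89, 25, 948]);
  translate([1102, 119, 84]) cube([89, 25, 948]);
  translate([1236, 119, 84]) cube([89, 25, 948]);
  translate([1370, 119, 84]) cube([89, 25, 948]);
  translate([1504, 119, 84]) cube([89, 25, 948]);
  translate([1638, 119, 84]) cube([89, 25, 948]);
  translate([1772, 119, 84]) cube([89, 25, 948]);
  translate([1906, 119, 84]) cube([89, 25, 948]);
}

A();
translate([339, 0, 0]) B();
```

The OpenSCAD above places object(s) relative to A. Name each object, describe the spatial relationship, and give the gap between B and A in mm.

A is a stool. B is a fence section. The fence section is on the floor beside the stool on its +x side. The gap between the fence section and the stool is 30 mm.

The fence section's nearest face is 30 mm from the stool's +x face.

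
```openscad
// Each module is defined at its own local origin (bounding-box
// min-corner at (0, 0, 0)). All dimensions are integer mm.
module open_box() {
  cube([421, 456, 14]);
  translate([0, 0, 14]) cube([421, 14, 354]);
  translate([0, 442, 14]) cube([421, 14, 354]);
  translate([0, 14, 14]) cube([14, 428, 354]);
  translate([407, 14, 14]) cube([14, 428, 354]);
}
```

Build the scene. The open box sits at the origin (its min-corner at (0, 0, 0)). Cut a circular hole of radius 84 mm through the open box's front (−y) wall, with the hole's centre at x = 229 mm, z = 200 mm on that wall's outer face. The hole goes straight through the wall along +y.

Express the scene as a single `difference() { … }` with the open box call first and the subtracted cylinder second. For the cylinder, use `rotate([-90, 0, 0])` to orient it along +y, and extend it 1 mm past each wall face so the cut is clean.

difference() {
  open_box();
  translate([229, -1, 200]) rotate([-90, 0, 0]) cylinder(h = 16, r = 84);
}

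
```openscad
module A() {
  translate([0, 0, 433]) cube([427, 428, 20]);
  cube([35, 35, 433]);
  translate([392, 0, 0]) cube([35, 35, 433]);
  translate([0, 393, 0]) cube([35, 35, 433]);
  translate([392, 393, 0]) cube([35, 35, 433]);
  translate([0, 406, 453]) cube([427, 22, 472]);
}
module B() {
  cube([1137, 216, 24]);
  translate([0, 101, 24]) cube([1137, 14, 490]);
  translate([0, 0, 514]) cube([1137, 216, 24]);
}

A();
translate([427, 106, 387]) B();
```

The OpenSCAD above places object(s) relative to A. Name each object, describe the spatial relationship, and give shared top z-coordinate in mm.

A is a chair. B is an I-beam. The I-beam is beside the chair with their tops flush at z = 925. The shared top z-coordinate is 925 mm.

Both tops at z = 925 mm.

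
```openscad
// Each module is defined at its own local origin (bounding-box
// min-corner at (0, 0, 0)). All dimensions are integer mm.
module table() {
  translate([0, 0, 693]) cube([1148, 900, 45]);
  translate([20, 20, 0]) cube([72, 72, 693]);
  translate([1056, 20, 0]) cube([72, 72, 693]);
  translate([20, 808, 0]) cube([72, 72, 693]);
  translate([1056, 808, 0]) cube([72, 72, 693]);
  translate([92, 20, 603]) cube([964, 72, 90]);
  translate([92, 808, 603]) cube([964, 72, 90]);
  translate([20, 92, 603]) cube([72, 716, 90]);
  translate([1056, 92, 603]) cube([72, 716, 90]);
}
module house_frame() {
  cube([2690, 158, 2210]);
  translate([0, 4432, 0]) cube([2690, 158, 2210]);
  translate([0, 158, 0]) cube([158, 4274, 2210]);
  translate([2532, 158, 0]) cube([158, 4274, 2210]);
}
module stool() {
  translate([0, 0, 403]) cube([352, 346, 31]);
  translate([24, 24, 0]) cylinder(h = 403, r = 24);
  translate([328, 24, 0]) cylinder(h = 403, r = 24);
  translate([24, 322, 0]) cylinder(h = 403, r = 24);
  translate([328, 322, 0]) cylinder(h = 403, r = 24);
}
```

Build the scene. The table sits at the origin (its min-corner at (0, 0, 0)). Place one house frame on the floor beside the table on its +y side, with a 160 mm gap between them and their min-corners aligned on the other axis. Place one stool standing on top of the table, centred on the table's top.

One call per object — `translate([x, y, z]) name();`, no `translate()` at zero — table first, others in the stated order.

table();
translate([0, 1060, 0]) house_frame();
translate([398, 277, 738]) stool();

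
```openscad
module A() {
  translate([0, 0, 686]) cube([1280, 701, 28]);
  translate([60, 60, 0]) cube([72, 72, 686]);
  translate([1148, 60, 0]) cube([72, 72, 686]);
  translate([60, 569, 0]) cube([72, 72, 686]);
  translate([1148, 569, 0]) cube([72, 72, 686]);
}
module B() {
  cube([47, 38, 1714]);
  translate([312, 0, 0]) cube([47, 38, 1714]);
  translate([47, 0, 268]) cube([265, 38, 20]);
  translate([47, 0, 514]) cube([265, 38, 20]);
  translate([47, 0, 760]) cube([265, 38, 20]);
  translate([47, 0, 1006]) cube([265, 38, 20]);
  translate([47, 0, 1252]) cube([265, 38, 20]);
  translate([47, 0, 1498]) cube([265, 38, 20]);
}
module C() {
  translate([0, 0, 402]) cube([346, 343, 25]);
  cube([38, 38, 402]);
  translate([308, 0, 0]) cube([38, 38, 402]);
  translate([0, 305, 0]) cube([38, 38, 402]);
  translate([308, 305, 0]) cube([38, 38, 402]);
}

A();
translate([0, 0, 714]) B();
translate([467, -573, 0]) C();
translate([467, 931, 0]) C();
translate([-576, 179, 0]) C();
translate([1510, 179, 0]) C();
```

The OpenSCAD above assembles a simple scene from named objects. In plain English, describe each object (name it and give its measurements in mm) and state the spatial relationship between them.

A is a table: top 1280 mm (x) × 701 mm (y), 28 mm thick, upper face at z = 714 mm, on four 72×72 mm square legs, each inset 60 mm from the nearest pair of top edges, running from z = 0 to the bottom of the top.

B is a wooden ladder with two side rails of 47×38 mm section and 1714 mm height, set 359 mm apart overall. Between them run 6 rectangular rungs (38 mm deep, 20 mm thick), front faces flush with the rails' −y face. The bottom of the first rung is 268 mm above the floor and each subsequent rung is 246 mm higher than the one below.

C is a four-legged stool. The seat is a 346×343×25 mm slab whose top surface is at z = 427 mm; four square legs, each 38×38 mm in cross-section, run from the floor (z = 0) to the underside of the seat, each flush with a corner of the seat.

The ladder is on top of the table. Four stools sit around the table at the −y, +y, −x, +x sides.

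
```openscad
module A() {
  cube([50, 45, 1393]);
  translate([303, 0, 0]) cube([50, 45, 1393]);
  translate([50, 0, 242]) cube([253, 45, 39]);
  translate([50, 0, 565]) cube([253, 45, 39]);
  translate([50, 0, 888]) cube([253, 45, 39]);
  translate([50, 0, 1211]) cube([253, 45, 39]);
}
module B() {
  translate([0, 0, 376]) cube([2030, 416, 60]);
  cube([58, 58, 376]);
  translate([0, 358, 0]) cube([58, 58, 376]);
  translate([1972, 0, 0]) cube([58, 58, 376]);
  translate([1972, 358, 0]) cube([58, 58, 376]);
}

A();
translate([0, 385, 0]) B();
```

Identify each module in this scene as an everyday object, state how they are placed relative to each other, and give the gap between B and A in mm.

The bench's nearest face is 340 mm from the ladder's +y face.

A is a ladder. B is a bench. The bench is on the floor beside the ladder on its +y side. The gap between the bench and the ladder is 340 mm.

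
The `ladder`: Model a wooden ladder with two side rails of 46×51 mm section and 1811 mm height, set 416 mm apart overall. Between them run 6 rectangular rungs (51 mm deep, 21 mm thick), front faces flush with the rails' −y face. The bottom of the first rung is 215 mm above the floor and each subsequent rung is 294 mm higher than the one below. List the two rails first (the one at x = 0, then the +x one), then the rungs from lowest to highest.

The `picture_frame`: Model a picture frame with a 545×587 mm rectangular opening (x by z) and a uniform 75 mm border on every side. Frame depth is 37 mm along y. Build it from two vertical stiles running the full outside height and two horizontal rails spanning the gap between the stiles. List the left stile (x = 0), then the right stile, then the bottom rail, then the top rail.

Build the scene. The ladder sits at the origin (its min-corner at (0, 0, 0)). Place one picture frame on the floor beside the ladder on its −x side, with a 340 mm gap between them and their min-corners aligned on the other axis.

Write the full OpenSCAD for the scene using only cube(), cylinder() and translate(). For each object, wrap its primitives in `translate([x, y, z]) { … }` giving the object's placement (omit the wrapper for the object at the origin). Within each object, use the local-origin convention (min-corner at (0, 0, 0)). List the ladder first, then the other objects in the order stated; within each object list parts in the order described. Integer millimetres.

cube([46, 51, 1811]);
translate([370, 0, 0]) cube([46, 51, 1811]);
translate([46, 0, 215]) cube([324, 51, 21]);
translate([46, 0, 509]) cube([324, 51, 21]);
translate([46, 0, 803]) cube([324, 51, 21]);
translate([46, 0, 1097]) cube([324, 51, 21]);
translate([46, 0, 1391]) cube([324, 51, 21]);
translate([46, 0, 1685]) cube([324, 51, 21]);
translate([-1035, 0, 0]) {
  cube([75, 37, 737]);
  translate([620, 0, 0]) cube([75, 37, 737]);
  translate([75, 0, 0]) cube([545, 37, 75]);
  translate([75, 0, 662]) cube([545, 37, 75]);
}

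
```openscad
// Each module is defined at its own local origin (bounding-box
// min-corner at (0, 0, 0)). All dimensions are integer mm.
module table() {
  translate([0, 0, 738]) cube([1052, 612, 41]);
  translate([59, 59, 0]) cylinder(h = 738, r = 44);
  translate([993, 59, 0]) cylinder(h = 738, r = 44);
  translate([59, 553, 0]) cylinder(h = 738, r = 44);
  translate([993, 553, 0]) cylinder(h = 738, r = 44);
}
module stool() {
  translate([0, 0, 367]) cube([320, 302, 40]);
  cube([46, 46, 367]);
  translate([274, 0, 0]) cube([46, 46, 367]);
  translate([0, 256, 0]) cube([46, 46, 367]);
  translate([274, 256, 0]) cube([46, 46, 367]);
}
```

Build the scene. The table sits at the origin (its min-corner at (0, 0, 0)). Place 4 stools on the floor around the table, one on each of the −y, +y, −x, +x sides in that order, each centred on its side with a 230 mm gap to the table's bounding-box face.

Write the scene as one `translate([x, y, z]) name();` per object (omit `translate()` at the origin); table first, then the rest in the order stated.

table();
translate([366, -532, 0]) stool();
translate([366, 842, 0]) stool();
translate([-550, 155, 0]) stool();
translate([1282, 155, 0]) stool();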